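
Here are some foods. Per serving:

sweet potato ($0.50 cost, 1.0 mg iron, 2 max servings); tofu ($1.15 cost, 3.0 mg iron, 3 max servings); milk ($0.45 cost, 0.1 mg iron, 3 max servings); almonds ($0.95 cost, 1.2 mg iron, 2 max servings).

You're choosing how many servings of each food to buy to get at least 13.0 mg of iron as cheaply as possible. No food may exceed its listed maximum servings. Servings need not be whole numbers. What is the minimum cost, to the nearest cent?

Cost per mg of iron: tofu $0.3833, sweet potato $0.5000, almonds $0.7917, milk $4.5000.
Take 3 servings of tofu: +9.0 mg iron for $3.45 (total $3.45, still need 4.0 mg).
Take 2 servings of sweet potato: +2.0 mg iron for $1.00 (total $4.45, still need 2.0 mg).
Take 1.667 servings of almonds: +2.0 mg iron for $1.58 (total $6.03, still need 0.0 mg).
Greedy by cheapest-per-mg is optimal for a single linear constraint, so the minimum cost is $6.03.

$6.03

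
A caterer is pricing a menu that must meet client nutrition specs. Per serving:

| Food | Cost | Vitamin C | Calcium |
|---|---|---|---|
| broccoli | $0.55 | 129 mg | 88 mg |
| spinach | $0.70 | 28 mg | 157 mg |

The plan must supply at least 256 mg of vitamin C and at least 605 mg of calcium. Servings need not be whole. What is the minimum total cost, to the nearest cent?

$2.90

With two linear requirements the optimum uses one or two foods; enumerate the corners.
broccoli only: max(256/129, 605/88) = 6.875 servings → $3.78.
spinach only: max(256/28, 605/157) = 9.143 servings → $6.40.
broccoli + spinach with both tight: 1.307 servings and 3.121 servings → $2.90.
The minimum over all feasible corners is $2.90.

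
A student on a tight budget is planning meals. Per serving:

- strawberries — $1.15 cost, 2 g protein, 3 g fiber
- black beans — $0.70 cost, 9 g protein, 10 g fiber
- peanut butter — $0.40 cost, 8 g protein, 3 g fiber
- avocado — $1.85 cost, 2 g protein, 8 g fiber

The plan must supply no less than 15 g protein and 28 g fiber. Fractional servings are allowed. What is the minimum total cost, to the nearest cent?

$1.96

With two linear requirements the optimum uses one or two foods; enumerate the corners.
strawberries only: max(15/2, 28/3) = 9.333 servings → $10.73.
black beans only: max(15/9, 28/10) = 2.8 servings → $1.96.
peanut butter only: max(15/8, 28/3) = 9.333 servings → $3.73.
avocado only: max(15/2, 28/8) = 7.5 servings → $13.88.
strawberries + black beans: the both-tight solution has a negative serving — not a feasible corner.
strawberries + peanut butter: intersection lies outside the first quadrant.
strawberries + avocado with both tight: 6.4 servings and 1.1 servings → $9.39.
black beans + peanut butter: the both-tight solution has a negative serving — not a feasible corner.
black beans + avocado with both tight: 1.231 servings and 1.962 servings → $4.49.
peanut butter + avocado with both tight: 1.103 servings and 3.086 servings → $6.15.
Cheapest feasible corner: $1.96.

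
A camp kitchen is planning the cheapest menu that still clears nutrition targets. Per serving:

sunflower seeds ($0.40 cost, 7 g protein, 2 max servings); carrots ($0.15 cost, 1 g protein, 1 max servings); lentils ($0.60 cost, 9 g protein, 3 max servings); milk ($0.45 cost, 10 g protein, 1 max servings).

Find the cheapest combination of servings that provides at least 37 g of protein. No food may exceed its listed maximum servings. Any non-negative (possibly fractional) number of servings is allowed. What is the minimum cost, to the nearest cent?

$2.12

Cost per g of protein: milk $0.0450, sunflower seeds $0.0571, lentils $0.0667, carrots $0.1500.
Take 1 serving of milk: +10.0 g protein for $0.45 (total $0.45, still need 27.0 g).
Take 2 servings of sunflower seeds: +14.0 g protein for $0.80 (total $1.25, still need 13.0 g).
Take 1.444 servings of lentils: +13.0 g protein for $0.87 (total $2.12, still need 0.0 g).
Filling from the cheapest source first is optimal under one linear minimum: $2.12.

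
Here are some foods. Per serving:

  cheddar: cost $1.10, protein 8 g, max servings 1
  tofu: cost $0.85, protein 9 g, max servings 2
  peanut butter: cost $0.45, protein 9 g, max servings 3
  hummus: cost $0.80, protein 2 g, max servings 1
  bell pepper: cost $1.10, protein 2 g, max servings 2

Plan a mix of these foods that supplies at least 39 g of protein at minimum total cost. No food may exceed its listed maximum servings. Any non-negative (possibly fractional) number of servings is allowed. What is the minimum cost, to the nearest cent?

$2.48

Cost per g of protein: peanut butter $0.0500, tofu $0.0944, cheddar $0.1375, hummus $0.4000, bell pepper $0.5500.
Take 3 servings of peanut butter: +27.0 g protein for $1.35 (total $1.35, still need 12.0 g).
Take 1.333 servings of tofu: +12.0 g protein for $1.13 (total $2.48, still need 0.0 g).
Greedy by cheapest-per-g is optimal for a single linear constraint, so the minimum cost is $2.48.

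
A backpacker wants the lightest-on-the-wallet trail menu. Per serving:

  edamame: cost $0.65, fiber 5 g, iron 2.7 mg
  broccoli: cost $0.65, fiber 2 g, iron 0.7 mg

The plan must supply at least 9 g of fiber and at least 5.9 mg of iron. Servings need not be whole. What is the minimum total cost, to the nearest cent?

At the optimum either one food covers both requirements or two foods hit both targets exactly; no other combination can be cheaper.
edamame only: max(9/5, 5.9/2.7) = 2.185 servings → $1.42.
broccoli only: max(9/2, 5.9/0.7) = 8.429 servings → $5.48.
edamame + broccoli with both targets exact would need a negative amount; discard.
The minimum over all feasible corners is $1.42.

$1.42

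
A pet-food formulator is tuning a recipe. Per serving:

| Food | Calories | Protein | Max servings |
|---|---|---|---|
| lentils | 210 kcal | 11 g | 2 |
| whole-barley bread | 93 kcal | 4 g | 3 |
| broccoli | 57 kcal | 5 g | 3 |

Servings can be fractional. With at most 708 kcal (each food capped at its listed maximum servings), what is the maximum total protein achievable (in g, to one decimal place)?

Protein per kcal: broccoli 0.08772, lentils 0.05238, whole-barley bread 0.04301.
Take 3 servings of broccoli: uses 171 kcal, +15.0 g protein (running total 15.0 g).
Take 2 servings of lentils: uses 420 kcal, +22.0 g protein (running total 37.0 g).
Take 1.258 servings of whole-barley bread: uses 117 kcal, +5.0 g protein (running total 42.0 g).
Filling greedily by protein-per-kcal is optimal for one linear limit, giving 42.0 g.

42.0 g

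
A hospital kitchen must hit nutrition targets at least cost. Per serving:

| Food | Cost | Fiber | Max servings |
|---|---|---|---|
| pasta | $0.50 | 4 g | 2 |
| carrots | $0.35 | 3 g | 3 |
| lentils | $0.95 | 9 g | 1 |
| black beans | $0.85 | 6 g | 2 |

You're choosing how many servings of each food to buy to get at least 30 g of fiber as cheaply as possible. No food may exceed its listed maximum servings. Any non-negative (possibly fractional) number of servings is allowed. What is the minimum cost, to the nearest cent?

$3.57

Cost per g of fiber: lentils $0.1056, carrots $0.1167, pasta $0.1250, black beans $0.1417.
Take 1 serving of lentils: +9.0 g fiber for $0.95 (total $0.95, still need 21.0 g).
Take 3 servings of carrots: +9.0 g fiber for $1.05 (total $2.00, still need 12.0 g).
Take 2 servings of pasta: +8.0 g fiber for $1.00 (total $3.00, still need 4.0 g).
Take 0.6667 servings of black beans: +4.0 g fiber for $0.57 (total $3.57, still need 0.0 g).
Filling from the cheapest source first is optimal under one linear minimum: $3.57.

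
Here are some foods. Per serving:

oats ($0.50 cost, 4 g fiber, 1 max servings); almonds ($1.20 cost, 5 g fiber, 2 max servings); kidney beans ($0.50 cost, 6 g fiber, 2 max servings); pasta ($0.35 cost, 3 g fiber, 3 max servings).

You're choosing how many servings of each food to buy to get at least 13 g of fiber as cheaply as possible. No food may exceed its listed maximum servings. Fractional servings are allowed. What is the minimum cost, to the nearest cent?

$1.12

Cost per g of fiber: kidney beans $0.0833, pasta $0.1167, oats $0.1250, almonds $0.2400.
Take 2 servings of kidney beans: +12.0 g fiber for $1.00 (total $1.00, still need 1.0 g).
Take 0.3333 servings of pasta: +1.0 g fiber for $0.12 (total $1.12, still need 0.0 g).
Greedy by cheapest-per-g is optimal for a single linear constraint, so the minimum cost is $1.12.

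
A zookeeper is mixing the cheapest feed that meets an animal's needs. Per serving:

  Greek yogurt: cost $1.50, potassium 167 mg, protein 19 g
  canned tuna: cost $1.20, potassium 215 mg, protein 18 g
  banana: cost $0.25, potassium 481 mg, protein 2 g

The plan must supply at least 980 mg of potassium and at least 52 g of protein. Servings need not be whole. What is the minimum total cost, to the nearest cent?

$3.56

The cheapest plan sits at a corner of the feasible region — with two constraints it uses at most two foods.
Greek yogurt only: max(980/167, 52/19) = 5.868 servings → $8.80.
canned tuna only: max(980/215, 52/18) = 4.558 servings → $5.47.
banana only: max(980/481, 52/2) = 26 servings → $6.50.
Greek yogurt + canned tuna: the both-tight solution has a negative serving — not a feasible corner.
Greek yogurt + banana with both tight: 2.618 servings and 1.128 servings → $4.21.
canned tuna + banana with both tight: 2.802 servings and 0.7851 servings → $3.56.
The minimum over all feasible corners is $3.56.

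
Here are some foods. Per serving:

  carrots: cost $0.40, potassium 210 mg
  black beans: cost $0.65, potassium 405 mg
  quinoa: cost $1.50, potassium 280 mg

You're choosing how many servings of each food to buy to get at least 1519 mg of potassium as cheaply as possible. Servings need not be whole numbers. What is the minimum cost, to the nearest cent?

Cost per mg of potassium: black beans $0.0016, carrots $0.0019, quinoa $0.0054.
With no serving limits, use only black beans: 1519 mg / 405 mg = 3.751 servings × $0.65 = $2.44.

$2.44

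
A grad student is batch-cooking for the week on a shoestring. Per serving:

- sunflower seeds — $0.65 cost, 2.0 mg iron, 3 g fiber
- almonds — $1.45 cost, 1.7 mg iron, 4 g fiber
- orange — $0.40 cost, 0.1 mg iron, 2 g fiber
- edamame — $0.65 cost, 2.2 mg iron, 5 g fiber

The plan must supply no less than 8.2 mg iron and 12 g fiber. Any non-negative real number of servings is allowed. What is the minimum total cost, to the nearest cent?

$2.42

With two linear requirements the optimum uses one or two foods; enumerate the corners.
sunflower seeds only: max(8.2/2.0, 12/3) = 4.1 servings → $2.67.
almonds only: max(8.2/1.7, 12/4) = 4.824 servings → $6.99.
orange only: max(8.2/0.1, 12/2) = 82 servings → $32.80.
edamame only: max(8.2/2.2, 12/5) = 3.727 servings → $2.42.
sunflower seeds + almonds with both targets exact would need a negative amount; discard.
sunflower seeds + orange: the both-tight solution has a negative serving — not a feasible corner.
sunflower seeds + edamame: the both-tight solution has a negative serving — not a feasible corner.
almonds + orange: the both-tight solution has a negative serving — not a feasible corner.
almonds + edamame: the both-tight solution has a negative serving — not a feasible corner.
orange + edamame: intersection lies outside the first quadrant.
So the least-cost plan costs $2.42.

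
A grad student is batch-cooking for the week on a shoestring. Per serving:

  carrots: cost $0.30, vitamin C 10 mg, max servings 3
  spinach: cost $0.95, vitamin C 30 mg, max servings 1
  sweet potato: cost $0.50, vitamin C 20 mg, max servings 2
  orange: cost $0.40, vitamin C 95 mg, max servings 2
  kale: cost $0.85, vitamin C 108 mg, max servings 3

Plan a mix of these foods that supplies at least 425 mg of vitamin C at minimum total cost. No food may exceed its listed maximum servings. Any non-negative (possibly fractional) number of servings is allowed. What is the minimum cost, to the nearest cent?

$2.65

Cost per mg of vitamin C: orange $0.0042, kale $0.0079, sweet potato $0.0250, carrots $0.0300, spinach $0.0317.
Take 2 servings of orange: +190.0 mg vitamin C for $0.80 (total $0.80, still need 235.0 mg).
Take 2.176 servings of kale: +235.0 mg vitamin C for $1.85 (total $2.65, still need 0.0 mg).
Greedy by cheapest-per-mg is optimal for a single linear constraint, so the minimum cost is $2.65.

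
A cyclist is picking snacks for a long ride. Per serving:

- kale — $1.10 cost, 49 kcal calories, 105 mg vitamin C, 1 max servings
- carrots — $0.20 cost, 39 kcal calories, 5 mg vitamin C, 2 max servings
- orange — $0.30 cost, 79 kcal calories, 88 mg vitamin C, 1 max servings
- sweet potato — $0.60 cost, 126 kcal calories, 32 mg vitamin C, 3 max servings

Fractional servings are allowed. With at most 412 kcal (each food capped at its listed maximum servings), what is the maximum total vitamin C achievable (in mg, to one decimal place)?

265.1 mg

Vitamin C per kcal: kale 2.143, orange 1.114, sweet potato 0.254, carrots 0.1282.
Take 1 serving of kale: uses 49 kcal, +105.0 mg vitamin C (running total 105.0 mg).
Take 1 serving of orange: uses 79 kcal, +88.0 mg vitamin C (running total 193.0 mg).
Take 2.254 servings of sweet potato: uses 284 kcal, +72.1 mg vitamin C (running total 265.1 mg).
Filling greedily by vitamin C-per-kcal is optimal for one linear limit, giving 265.1 mg.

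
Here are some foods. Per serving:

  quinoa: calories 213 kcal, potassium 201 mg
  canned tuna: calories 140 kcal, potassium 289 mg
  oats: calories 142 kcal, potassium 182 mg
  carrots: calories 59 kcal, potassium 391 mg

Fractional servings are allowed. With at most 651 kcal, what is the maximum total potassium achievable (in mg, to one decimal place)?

Potassium per kcal: carrots 6.627, canned tuna 2.064, oats 1.282, quinoa 0.9437.
With no serving limits, spend the whole calories allowance on carrots: 651 kcal / 59 kcal × 391 mg = 4314.3 mg.

4314.3 mg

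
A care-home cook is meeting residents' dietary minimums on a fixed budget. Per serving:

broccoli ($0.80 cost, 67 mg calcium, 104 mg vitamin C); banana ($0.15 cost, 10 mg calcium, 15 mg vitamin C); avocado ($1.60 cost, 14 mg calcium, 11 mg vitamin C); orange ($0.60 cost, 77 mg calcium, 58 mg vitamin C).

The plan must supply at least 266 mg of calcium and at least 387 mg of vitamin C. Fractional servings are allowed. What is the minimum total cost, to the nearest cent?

broccoli only: max(266/67, 387/104) = 3.97 servings → $3.18.
banana only: max(266/10, 387/15) = 26.6 servings → $3.99.
avocado only: max(266/14, 387/11) = 35.18 servings → $56.29.
orange only: max(266/77, 387/58) = 6.672 servings → $4.00.
broccoli + banana: the both-tight solution has a negative serving — not a feasible corner.
broccoli + avocado with both tight: 3.466 servings and 2.413 servings → $6.63.
broccoli + orange with both tight: 3.486 servings and 0.4209 servings → $3.04.
banana + avocado with both tight: 24.92 servings and 1.2 servings → $5.66.
banana + orange with both tight: 24.99 servings and 0.2087 servings → $3.87.
avocado + orange with both targets exact would need a negative amount; discard.
The minimum over all feasible corners is $3.04.

$3.04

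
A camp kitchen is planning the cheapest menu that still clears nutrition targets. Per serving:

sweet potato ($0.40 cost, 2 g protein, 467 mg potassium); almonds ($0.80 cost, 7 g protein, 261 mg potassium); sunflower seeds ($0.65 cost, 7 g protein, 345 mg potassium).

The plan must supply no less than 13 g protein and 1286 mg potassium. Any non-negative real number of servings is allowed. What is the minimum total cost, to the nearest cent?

$1.58

sweet potato only: max(13/2, 1286/467) = 6.5 servings → $2.60.
almonds only: max(13/7, 1286/261) = 4.927 servings → $3.94.
sunflower seeds only: max(13/7, 1286/345) = 3.728 servings → $2.42.
sweet potato + almonds with both tight: 2.042 servings and 1.274 servings → $1.84.
sweet potato + sunflower seeds with both tight: 1.751 servings and 1.357 servings → $1.58.
almonds + sunflower seeds: the both-tight solution has a negative serving — not a feasible corner.
The minimum over all feasible corners is $1.58.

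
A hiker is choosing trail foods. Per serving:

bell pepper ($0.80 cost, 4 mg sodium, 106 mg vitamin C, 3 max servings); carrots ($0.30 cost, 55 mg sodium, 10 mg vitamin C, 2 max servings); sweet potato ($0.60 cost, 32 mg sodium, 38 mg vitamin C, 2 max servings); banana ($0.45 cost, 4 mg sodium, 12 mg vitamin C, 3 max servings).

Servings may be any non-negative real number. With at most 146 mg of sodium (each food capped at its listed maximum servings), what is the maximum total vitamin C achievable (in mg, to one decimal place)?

440.5 mg

Vitamin C per mg sodium: bell pepper 26.5, banana 3, sweet potato 1.188, carrots 0.1818.
Take 3 servings of bell pepper: uses 12 mg sodium, +318.0 mg vitamin C (running total 318.0 mg).
Take 3 servings of banana: uses 12 mg sodium, +36.0 mg vitamin C (running total 354.0 mg).
Take 2 servings of sweet potato: uses 64 mg sodium, +76.0 mg vitamin C (running total 430.0 mg).
Take 1.055 servings of carrots: uses 58 mg sodium, +10.5 mg vitamin C (running total 440.5 mg).
Filling greedily by vitamin C-per-mg sodium is optimal for one linear limit, giving 440.5 mg.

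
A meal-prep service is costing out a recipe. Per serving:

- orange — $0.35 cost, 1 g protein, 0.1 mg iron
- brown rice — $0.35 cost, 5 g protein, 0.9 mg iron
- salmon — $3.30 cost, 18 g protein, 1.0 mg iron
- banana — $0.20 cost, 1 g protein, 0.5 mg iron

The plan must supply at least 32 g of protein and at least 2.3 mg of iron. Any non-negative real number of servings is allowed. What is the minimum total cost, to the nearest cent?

With two linear requirements the optimum uses one or two foods; enumerate the corners.
orange only: max(32/1, 2.3/0.1) = 32 servings → $11.20.
brown rice only: max(32/5, 2.3/0.9) = 6.4 servings → $2.24.
salmon only: max(32/18, 2.3/1.0) = 2.3 servings → $7.59.
banana only: max(32/1, 2.3/0.5) = 32 servings → $6.40.
orange + brown rice with both targets exact would need a negative amount; discard.
orange + salmon with both tight: 11.75 servings and 1.125 servings → $7.83.
orange + banana: the both-tight solution has a negative serving — not a feasible corner.
brown rice + salmon with both tight: 0.8393 servings and 1.545 servings → $5.39.
brown rice + banana with both targets exact would need a negative amount; discard.
salmon + banana with both tight: 1.712 servings and 1.175 servings → $5.89.
So the least-cost plan costs $2.24.

$2.24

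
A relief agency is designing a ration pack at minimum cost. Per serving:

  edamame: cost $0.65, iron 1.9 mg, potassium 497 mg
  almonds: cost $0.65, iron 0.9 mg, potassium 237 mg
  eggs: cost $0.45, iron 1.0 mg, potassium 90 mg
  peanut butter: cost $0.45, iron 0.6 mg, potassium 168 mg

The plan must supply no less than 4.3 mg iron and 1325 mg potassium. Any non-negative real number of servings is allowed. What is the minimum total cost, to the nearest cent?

$1.73

This is a tiny linear program; its minimum lies at a vertex of the feasible set. List the vertices and price them.
edamame only: max(4.3/1.9, 1325/497) = 2.666 servings → $1.73.
almonds only: max(4.3/0.9, 1325/237) = 5.591 servings → $3.63.
eggs only: max(4.3/1.0, 1325/90) = 14.72 servings → $6.62.
peanut butter only: max(4.3/0.6, 1325/168) = 7.887 servings → $3.55.
edamame + almonds: intersection lies outside the first quadrant.
edamame + eggs: intersection lies outside the first quadrant.
edamame + peanut butter: the both-tight solution has a negative serving — not a feasible corner.
almonds + eggs with both targets exact would need a negative amount; discard.
almonds + peanut butter: the both-tight solution has a negative serving — not a feasible corner.
eggs + peanut butter with both targets exact would need a negative amount; discard.
So the least-cost plan costs $1.73.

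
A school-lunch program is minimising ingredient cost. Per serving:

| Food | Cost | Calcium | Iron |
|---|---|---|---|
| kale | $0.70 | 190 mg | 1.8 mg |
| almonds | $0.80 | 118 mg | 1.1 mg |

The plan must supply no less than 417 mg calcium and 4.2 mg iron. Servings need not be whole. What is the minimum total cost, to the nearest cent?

Check every corner: each single food scaled to meet both minima, and each pair solved so both constraints bind.
kale only: max(417/190, 4.2/1.8) = 2.333 servings → $1.63.
almonds only: max(417/118, 4.2/1.1) = 3.818 servings → $3.05.
kale + almonds: the both-tight solution has a negative serving — not a feasible corner.
The minimum over all feasible corners is $1.63.

$1.63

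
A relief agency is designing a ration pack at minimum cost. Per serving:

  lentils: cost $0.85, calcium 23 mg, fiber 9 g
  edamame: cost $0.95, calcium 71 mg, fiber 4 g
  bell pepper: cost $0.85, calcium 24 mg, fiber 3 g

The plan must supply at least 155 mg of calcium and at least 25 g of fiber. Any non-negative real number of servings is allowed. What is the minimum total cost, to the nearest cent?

Compare the cost at each extreme point of the feasible region.
lentils only: max(155/23, 25/9) = 6.739 servings → $5.73.
edamame only: max(155/71, 25/4) = 6.25 servings → $5.94.
bell pepper only: max(155/24, 25/3) = 8.333 servings → $7.08.
lentils + edamame with both tight: 2.112 servings and 1.499 servings → $3.22.
lentils + bell pepper with both tight: 0.9184 servings and 5.578 servings → $5.52.
edamame + bell pepper with both targets exact would need a negative amount; discard.
The minimum over all feasible corners is $3.22.

$3.22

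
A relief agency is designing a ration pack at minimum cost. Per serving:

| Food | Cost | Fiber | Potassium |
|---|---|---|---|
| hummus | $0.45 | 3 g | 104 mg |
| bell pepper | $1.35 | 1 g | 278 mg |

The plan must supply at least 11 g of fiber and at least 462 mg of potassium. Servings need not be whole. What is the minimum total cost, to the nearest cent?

Check every corner: each single food scaled to meet both minima, and each pair solved so both constraints bind.
hummus only: max(11/3, 462/104) = 4.442 servings → $2.00.
bell pepper only: max(11/1, 462/278) = 11 servings → $14.85.
hummus + bell pepper with both tight: 3.556 servings and 0.3315 servings → $2.05.
The minimum over all feasible corners is $2.00.

$2.00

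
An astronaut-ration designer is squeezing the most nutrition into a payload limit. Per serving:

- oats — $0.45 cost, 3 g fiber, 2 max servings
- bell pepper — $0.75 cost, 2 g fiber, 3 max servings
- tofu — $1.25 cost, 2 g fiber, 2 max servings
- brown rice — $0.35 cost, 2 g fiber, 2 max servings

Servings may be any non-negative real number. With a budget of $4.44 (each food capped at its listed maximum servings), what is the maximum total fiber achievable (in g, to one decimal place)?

16.9 g

Fiber per dollar: oats 6.667, brown rice 5.714, bell pepper 2.667, tofu 1.6.
Take 2 servings of oats: spends $0.90, +6.0 g fiber (running total 6.0 g).
Take 2 servings of brown rice: spends $0.70, +4.0 g fiber (running total 10.0 g).
Take 3 servings of bell pepper: spends $2.25, +6.0 g fiber (running total 16.0 g).
Take 0.472 servings of tofu: spends $0.59, +0.9 g fiber (running total 16.9 g).
Filling greedily by fiber-per-dollar is optimal for one linear limit, giving 16.9 g.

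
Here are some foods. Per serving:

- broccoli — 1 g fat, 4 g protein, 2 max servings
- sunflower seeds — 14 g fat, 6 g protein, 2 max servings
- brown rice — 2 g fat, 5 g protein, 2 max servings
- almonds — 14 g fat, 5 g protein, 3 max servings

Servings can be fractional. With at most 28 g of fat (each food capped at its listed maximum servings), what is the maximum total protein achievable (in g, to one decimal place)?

Protein per g fat: broccoli 4, brown rice 2.5, sunflower seeds 0.4286, almonds 0.3571.
Take 2 servings of broccoli: uses 2 g fat, +8.0 g protein (running total 8.0 g).
Take 2 servings of brown rice: uses 4 g fat, +10.0 g protein (running total 18.0 g).
Take 1.571 servings of sunflower seeds: uses 22 g fat, +9.4 g protein (running total 27.4 g).
Filling greedily by protein-per-g fat is optimal for one linear limit, giving 27.4 g.

27.4 g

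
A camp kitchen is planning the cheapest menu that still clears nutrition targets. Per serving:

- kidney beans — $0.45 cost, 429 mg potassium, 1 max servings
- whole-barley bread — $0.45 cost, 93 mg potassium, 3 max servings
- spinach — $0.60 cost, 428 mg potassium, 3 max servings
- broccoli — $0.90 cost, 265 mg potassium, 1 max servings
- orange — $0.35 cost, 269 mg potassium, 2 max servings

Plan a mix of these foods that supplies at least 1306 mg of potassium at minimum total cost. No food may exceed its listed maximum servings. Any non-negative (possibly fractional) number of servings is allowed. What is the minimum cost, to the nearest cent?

Cost per mg of potassium: kidney beans $0.0010, orange $0.0013, spinach $0.0014, broccoli $0.0034, whole-barley bread $0.0048.
Take 1 serving of kidney beans: +429.0 mg potassium for $0.45 (total $0.45, still need 877.0 mg).
Take 2 servings of orange: +538.0 mg potassium for $0.70 (total $1.15, still need 339.0 mg).
Take 0.7921 servings of spinach: +339.0 mg potassium for $0.48 (total $1.63, still need 0.0 mg).
Greedy by cheapest-per-mg is optimal for a single linear constraint, so the minimum cost is $1.63.

$1.63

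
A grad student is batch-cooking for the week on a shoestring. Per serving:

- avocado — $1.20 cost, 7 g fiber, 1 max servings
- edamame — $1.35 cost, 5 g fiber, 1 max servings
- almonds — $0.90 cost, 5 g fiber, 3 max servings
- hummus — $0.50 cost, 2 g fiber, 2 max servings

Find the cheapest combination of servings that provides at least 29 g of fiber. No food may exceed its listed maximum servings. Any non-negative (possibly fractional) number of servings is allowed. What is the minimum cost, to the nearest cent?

Cost per g of fiber: avocado $0.1714, almonds $0.1800, hummus $0.2500, edamame $0.2700.
Take 1 serving of avocado: +7.0 g fiber for $1.20 (total $1.20, still need 22.0 g).
Take 3 servings of almonds: +15.0 g fiber for $2.70 (total $3.90, still need 7.0 g).
Take 2 servings of hummus: +4.0 g fiber for $1.00 (total $4.90, still need 3.0 g).
Take 0.6 servings of edamame: +3.0 g fiber for $0.81 (total $5.71, still need 0.0 g).
Greedy by cheapest-per-g is optimal for a single linear constraint, so the minimum cost is $5.71.

$5.71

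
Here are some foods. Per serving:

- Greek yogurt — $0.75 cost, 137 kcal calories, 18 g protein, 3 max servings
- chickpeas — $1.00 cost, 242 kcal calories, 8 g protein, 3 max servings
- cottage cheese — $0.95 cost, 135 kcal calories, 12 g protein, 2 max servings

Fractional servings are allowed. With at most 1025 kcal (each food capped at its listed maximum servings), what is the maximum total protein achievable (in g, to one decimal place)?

89.4 g

Protein per kcal: Greek yogurt 0.1314, cottage cheese 0.08889, chickpeas 0.03306.
Take 3 servings of Greek yogurt: uses 411 kcal, +54.0 g protein (running total 54.0 g).
Take 2 servings of cottage cheese: uses 270 kcal, +24.0 g protein (running total 78.0 g).
Take 1.421 servings of chickpeas: uses 344 kcal, +11.4 g protein (running total 89.4 g).
Filling greedily by protein-per-kcal is optimal for one linear limit, giving 89.4 g.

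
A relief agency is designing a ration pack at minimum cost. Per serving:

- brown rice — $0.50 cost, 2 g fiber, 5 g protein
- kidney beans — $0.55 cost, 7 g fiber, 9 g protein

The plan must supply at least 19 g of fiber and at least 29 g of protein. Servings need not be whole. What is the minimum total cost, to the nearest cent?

With two linear requirements the optimum uses one or two foods; enumerate the corners.
brown rice only: max(19/2, 29/5) = 9.5 servings → $4.75.
kidney beans only: max(19/7, 29/9) = 3.222 servings → $1.77.
brown rice + kidney beans with both tight: 1.882 servings and 2.176 servings → $2.14.
So the least-cost plan costs $1.77.

$1.77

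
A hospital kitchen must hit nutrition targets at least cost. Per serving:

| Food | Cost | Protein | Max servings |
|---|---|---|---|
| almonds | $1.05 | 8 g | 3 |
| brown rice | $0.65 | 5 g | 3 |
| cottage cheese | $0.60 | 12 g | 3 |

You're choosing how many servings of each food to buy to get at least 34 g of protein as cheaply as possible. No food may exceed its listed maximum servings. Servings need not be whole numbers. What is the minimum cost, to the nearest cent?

Cost per g of protein: cottage cheese $0.0500, brown rice $0.1300, almonds $0.1313.
Take 2.833 servings of cottage cheese: +34.0 g protein for $1.70 (total $1.70, still need 0.0 g).
Filling from the cheapest source first is optimal under one linear minimum: $1.70.

$1.70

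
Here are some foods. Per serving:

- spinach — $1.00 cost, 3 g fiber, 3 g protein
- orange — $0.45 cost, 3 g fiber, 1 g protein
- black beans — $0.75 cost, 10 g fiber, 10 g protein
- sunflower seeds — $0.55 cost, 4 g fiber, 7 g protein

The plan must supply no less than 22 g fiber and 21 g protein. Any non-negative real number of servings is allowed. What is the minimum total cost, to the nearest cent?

$1.65

With two linear requirements the optimum uses one or two foods; enumerate the corners.
spinach only: max(22/3, 21/3) = 7.333 servings → $7.33.
orange only: max(22/3, 21/1) = 21 servings → $9.45.
black beans only: max(22/10, 21/10) = 2.2 servings → $1.65.
sunflower seeds only: max(22/4, 21/7) = 5.5 servings → $3.02.
spinach + orange with both tight: 6.833 servings and 0.5 servings → $7.06.
spinach + black beans (both tight): parallel constraints — no distinct corner.
spinach + sunflower seeds: the both-tight solution has a negative serving — not a feasible corner.
orange + black beans with both tight: 0.5 servings and 2.05 servings → $1.76.
orange + sunflower seeds with both tight: 4.118 servings and 2.412 servings → $3.18.
black beans + sunflower seeds with both targets exact would need a negative amount; discard.
Cheapest feasible corner: $1.65.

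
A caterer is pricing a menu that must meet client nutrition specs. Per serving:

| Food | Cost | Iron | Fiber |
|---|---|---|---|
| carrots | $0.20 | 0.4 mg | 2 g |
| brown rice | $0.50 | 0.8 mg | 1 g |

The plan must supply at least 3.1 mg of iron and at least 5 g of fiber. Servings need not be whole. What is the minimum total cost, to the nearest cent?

$1.55

carrots only: max(3.1/0.4, 5/2) = 7.75 servings → $1.55.
brown rice only: max(3.1/0.8, 5/1) = 5 servings → $2.50.
carrots + brown rice with both tight: 0.75 servings and 3.5 servings → $1.90.
So the least-cost plan costs $1.55.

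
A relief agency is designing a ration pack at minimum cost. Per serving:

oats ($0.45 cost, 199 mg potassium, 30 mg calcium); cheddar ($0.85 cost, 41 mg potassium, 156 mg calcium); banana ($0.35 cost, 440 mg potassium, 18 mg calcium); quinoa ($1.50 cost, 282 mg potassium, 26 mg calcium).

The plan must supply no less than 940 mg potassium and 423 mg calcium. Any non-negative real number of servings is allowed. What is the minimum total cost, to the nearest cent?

$2.78

For a min-cost LP with two ≥-constraints, a basic feasible solution has at most two positive variables.
oats only: max(940/199, 423/30) = 14.1 servings → $6.34.
cheddar only: max(940/41, 423/156) = 22.93 servings → $19.49.
banana only: max(940/440, 423/18) = 23.5 servings → $8.22.
quinoa only: max(940/282, 423/26) = 16.27 servings → $24.40.
oats + cheddar with both tight: 4.337 servings and 1.878 servings → $3.55.
oats + banana with both targets exact would need a negative amount; discard.
oats + quinoa: the both-tight solution has a negative serving — not a feasible corner.
cheddar + banana with both tight: 2.492 servings and 1.904 servings → $2.78.
cheddar + quinoa with both tight: 2.21 servings and 3.012 servings → $6.40.
banana + quinoa with both targets exact would need a negative amount; discard.
So the least-cost plan costs $2.78.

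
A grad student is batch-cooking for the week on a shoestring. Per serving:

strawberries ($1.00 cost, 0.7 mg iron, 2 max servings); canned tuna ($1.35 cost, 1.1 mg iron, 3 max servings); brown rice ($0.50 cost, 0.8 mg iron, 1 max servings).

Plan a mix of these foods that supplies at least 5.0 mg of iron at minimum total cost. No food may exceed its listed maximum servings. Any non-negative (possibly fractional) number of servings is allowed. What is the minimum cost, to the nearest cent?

$5.84

Cost per mg of iron: brown rice $0.6250, canned tuna $1.2273, strawberries $1.4286.
Take 1 serving of brown rice: +0.8 mg iron for $0.50 (total $0.50, still need 4.2 mg).
Take 3 servings of canned tuna: +3.3 mg iron for $4.05 (total $4.55, still need 0.9 mg).
Take 1.286 servings of strawberries: +0.9 mg iron for $1.29 (total $5.84, still need 0.0 mg).
Filling from the cheapest source first is optimal under one linear minimum: $5.84.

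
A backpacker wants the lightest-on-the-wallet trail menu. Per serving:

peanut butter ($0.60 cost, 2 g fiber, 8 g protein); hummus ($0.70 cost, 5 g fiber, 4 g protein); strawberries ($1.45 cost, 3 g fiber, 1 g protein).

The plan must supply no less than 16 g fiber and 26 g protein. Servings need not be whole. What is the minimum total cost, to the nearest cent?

At the optimum either one food covers both requirements or two foods hit both targets exactly; no other combination can be cheaper.
peanut butter only: max(16/2, 26/8) = 8 servings → $4.80.
hummus only: max(16/5, 26/4) = 6.5 servings → $4.55.
strawberries only: max(16/3, 26/1) = 26 servings → $37.70.
peanut butter + hummus with both tight: 2.062 servings and 2.375 servings → $2.90.
peanut butter + strawberries with both tight: 2.818 servings and 3.455 servings → $6.70.
hummus + strawberries with both targets exact would need a negative amount; discard.
Cheapest feasible corner: $2.90.

$2.90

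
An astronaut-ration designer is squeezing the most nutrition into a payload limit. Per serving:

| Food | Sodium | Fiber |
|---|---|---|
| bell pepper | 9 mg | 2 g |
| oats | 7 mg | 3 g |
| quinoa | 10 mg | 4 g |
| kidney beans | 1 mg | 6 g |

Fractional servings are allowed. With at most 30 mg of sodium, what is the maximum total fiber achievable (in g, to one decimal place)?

180.0 g

Fiber per mg sodium: kidney beans 6, oats 0.4286, quinoa 0.4, bell pepper 0.2222.
With no serving limits, spend the whole sodium allowance on kidney beans: 30 mg / 1 mg × 6 g = 180.0 g.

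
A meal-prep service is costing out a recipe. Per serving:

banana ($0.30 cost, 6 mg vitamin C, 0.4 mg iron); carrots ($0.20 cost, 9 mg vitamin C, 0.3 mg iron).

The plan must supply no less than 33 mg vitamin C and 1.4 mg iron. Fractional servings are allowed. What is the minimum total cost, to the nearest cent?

$0.93

Check every corner: each single food scaled to meet both minima, and each pair solved so both constraints bind.
banana only: max(33/6, 1.4/0.4) = 5.5 servings → $1.65.
carrots only: max(33/9, 1.4/0.3) = 4.667 servings → $0.93.
banana + carrots with both tight: 1.5 servings and 2.667 servings → $0.98.
The minimum over all feasible corners is $0.93.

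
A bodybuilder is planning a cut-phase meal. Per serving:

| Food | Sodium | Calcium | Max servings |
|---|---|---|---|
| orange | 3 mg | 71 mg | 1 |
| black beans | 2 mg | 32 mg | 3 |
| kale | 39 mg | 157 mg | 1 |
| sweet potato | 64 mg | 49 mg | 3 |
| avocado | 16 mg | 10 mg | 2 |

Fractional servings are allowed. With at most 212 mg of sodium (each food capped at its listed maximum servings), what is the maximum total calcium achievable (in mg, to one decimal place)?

Calcium per mg sodium: orange 23.67, black beans 16, kale 4.026, sweet potato 0.7656, avocado 0.625.
Take 1 serving of orange: uses 3 mg sodium, +71.0 mg calcium (running total 71.0 mg).
Take 3 servings of black beans: uses 6 mg sodium, +96.0 mg calcium (running total 167.0 mg).
Take 1 serving of kale: uses 39 mg sodium, +157.0 mg calcium (running total 324.0 mg).
Take 2.562 servings of sweet potato: uses 164 mg sodium, +125.6 mg calcium (running total 449.6 mg).
Filling greedily by calcium-per-mg sodium is optimal for one linear limit, giving 449.6 mg.

449.6 mg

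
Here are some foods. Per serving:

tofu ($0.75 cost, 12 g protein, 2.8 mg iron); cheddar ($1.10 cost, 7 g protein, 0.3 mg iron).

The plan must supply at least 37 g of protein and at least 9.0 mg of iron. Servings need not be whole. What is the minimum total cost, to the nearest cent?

$2.41

tofu only: max(37/12, 9.0/2.8) = 3.214 servings → $2.41.
cheddar only: max(37/7, 9.0/0.3) = 30 servings → $33.00.
tofu + cheddar: the both-tight solution has a negative serving — not a feasible corner.
Cheapest feasible corner: $2.41.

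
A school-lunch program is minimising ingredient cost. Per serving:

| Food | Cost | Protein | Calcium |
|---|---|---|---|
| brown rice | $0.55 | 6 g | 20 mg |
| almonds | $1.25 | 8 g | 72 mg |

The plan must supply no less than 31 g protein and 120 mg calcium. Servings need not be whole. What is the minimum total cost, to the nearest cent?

Minimising a linear cost over {protein ≥ 31, calcium ≥ 120, servings ≥ 0} — the optimum is at a vertex, using one or two foods.
brown rice only: max(31/6, 120/20) = 6 servings → $3.30.
almonds only: max(31/8, 120/72) = 3.875 servings → $4.84.
brown rice + almonds with both tight: 4.676 servings and 0.3676 servings → $3.03.
So the least-cost plan costs $3.03.

$3.03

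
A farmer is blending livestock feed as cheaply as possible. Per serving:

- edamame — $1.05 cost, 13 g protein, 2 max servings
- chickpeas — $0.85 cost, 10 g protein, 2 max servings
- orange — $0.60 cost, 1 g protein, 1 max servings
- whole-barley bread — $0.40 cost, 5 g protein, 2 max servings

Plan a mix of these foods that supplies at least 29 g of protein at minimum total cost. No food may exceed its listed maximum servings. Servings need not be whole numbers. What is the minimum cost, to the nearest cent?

$2.33

Cost per g of protein: whole-barley bread $0.0800, edamame $0.0808, chickpeas $0.0850, orange $0.6000.
Take 2 servings of whole-barley bread: +10.0 g protein for $0.80 (total $0.80, still need 19.0 g).
Take 1.462 servings of edamame: +19.0 g protein for $1.53 (total $2.33, still need 0.0 g).
Filling from the cheapest source first is optimal under one linear minimum: $2.33.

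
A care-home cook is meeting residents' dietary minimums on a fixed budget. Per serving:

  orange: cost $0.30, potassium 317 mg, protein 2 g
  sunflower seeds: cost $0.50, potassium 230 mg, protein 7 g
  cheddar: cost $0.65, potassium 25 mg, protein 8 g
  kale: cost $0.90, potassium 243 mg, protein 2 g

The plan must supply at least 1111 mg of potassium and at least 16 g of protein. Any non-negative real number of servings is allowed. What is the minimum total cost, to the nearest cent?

$1.51

Two binding constraints pin down two serving amounts, so the optimal mix uses at most two foods. The candidates are each food alone (scaled to the tighter of potassium/protein) and each pair with both constraints tight.
orange only: max(1111/317, 16/2) = 8 servings → $2.40.
sunflower seeds only: max(1111/230, 16/7) = 4.83 servings → $2.42.
cheddar only: max(1111/25, 16/8) = 44.44 servings → $28.89.
kale only: max(1111/243, 16/2) = 8 servings → $7.20.
orange + sunflower seeds with both tight: 2.329 servings and 1.62 servings → $1.51.
orange + cheddar with both tight: 3.414 servings and 1.146 servings → $1.77.
orange + kale: intersection lies outside the first quadrant.
sunflower seeds + cheddar: intersection lies outside the first quadrant.
sunflower seeds + kale with both tight: 1.342 servings and 3.301 servings → $3.64.
cheddar + kale with both tight: 0.8796 servings and 4.482 servings → $4.61.
The minimum over all feasible corners is $1.51.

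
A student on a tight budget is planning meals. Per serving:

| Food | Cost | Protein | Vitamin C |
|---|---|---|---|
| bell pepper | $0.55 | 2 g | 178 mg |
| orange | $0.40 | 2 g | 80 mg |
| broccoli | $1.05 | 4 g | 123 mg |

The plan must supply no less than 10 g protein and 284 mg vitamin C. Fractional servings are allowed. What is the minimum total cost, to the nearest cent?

$2.00

bell pepper only: max(10/2, 284/178) = 5 servings → $2.75.
orange only: max(10/2, 284/80) = 5 servings → $2.00.
broccoli only: max(10/4, 284/123) = 2.5 servings → $2.62.
bell pepper + orange with both targets exact would need a negative amount; discard.
bell pepper + broccoli: the both-tight solution has a negative serving — not a feasible corner.
orange + broccoli with both targets exact would need a negative amount; discard.
Cheapest feasible corner: $2.00.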